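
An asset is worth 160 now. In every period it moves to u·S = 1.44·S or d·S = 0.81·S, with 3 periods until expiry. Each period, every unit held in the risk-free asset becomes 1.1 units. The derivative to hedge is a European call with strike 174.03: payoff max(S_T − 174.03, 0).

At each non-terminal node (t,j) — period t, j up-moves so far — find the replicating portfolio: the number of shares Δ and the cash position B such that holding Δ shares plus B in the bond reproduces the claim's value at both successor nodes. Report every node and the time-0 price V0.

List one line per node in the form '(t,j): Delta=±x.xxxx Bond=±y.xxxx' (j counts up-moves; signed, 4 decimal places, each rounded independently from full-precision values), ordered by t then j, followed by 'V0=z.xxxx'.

Since d<R<u, set p* = (R−d)/(u−d) = 0.4603; price each node as the discounted p*-expectation of its children.
Terminal values V(3,·): V(3,0)=0.0000, V(3,1)=0.0000, V(3,2)=94.7086, V(3,3)=303.7274
(2,0): S=104.9760. Δ = (V_up−V_dn)/(S_up−S_dn) = (0.0000−0.0000)/(151.1654−85.0306) = 0.0000. V = [p*·0.0000 + (1−p*)·0.0000]/1.1 = 0.0000. B = V − Δ·S = 0.0000.
(2,1): S=186.6240. Δ = (V_up−V_dn)/(S_up−S_dn) = (94.7086−0.0000)/(268.7386−151.1654) = 0.8055. V = [p*·94.7086 + (1−p*)·0.0000]/1.1 = 39.6327. B = V − Δ·S = -110.6983.
(2,2): S=331.7760. Δ = (V_up−V_dn)/(S_up−S_dn) = (303.7274−94.7086)/(477.7574−268.7386) = 1.0000. V = [p*·303.7274 + (1−p*)·94.7086]/1.1 = 173.5669. B = V − Δ·S = -158.2091.
(1,0): S=129.6000. Δ = (V_up−V_dn)/(S_up−S_dn) = (39.6327−0.0000)/(186.6240−104.9760) = 0.4854. V = [p*·39.6327 + (1−p*)·0.0000]/1.1 = 16.5851. B = V − Δ·S = -46.3240.
(1,1): S=230.4000. Δ = (V_up−V_dn)/(S_up−S_dn) = (173.5669−39.6327)/(331.7760−186.6240) = 0.9227. V = [p*·173.5669 + (1−p*)·39.6327]/1.1 = 92.0772. B = V − Δ·S = -120.5167.
(0,0): S=160.0000. Δ = (V_up−V_dn)/(S_up−S_dn) = (92.0772−16.5851)/(230.4000−129.6000) = 0.7489. V = [p*·92.0772 + (1−p*)·16.5851]/1.1 = 46.6686. B = V − Δ·S = -73.1602.
Check: Δ(0,0)·S0 + B(0,0) = 46.6686 = V0.

(0,0): Delta=0.7489 Bond=-73.1602
(1,0): Delta=0.4854 Bond=-46.3240
(1,1): Delta=0.9227 Bond=-120.5167
(2,0): Delta=0.0000 Bond=0.0000
(2,1): Delta=0.8055 Bond=-110.6983
(2,2): Delta=1.0000 Bond=-158.2091
V0=46.6686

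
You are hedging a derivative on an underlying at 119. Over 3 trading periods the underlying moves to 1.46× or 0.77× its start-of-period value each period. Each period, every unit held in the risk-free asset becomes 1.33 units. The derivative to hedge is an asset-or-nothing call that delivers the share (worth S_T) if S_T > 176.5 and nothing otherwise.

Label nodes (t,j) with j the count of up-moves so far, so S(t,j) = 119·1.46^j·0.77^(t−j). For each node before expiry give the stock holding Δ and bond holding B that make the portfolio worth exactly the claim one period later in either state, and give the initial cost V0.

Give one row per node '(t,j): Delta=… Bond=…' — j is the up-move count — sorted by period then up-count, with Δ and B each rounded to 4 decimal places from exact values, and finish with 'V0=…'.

(0,0): Delta=1.2050 Bond=-28.3330
(1,0): Delta=1.8851 Bond=-100.0048
(1,1): Delta=1.1217 Bond=-23.2154
(2,0): Delta=0.0000 Bond=0.0000
(2,1): Delta=2.1159 Bond=-163.8828
(2,2): Delta=1.0000 Bond=0.0000
V0=115.0614

No-arbitrage ⇒ martingale measure with p* = (R−d)/(u−d) = 0.8116.
At expiry t=3: V(3,0)=0.0000, V(3,1)=0.0000, V(3,2)=195.3185, V(3,3)=370.3442
  t=2,j=0: stock 70.5551 → up 103.0104 (V=0.0000), down 54.3274 (V=0.0000). Price 0.0000; hedge Δ=0.0000, bond B=0.0000.
  t=2,j=1: stock 133.7798 → up 195.3185 (V=195.3185), down 103.0104 (V=0.0000). Price 119.1875; hedge Δ=2.1159, bond B=-163.8828.
  t=2,j=2: stock 253.6604 → up 370.3442 (V=370.3442), down 195.3185 (V=195.3185). Price 253.6604; hedge Δ=1.0000, bond B=0.0000.
  t=1,j=0: stock 91.6300 → up 133.7798 (V=119.1875), down 70.5551 (V=0.0000). Price 72.7307; hedge Δ=1.8851, bond B=-100.0048.
  t=1,j=1: stock 173.7400 → up 253.6604 (V=253.6604), down 133.7798 (V=119.1875). Price 171.6729; hedge Δ=1.1217, bond B=-23.2154.
  t=0,j=0: stock 119.0000 → up 173.7400 (V=171.6729), down 91.6300 (V=72.7307). Price 115.0614; hedge Δ=1.2050, bond B=-28.3330.
Each (Δ,B) replicates both successor values, so the strategy is self-financing and V0 is arbitrage-free.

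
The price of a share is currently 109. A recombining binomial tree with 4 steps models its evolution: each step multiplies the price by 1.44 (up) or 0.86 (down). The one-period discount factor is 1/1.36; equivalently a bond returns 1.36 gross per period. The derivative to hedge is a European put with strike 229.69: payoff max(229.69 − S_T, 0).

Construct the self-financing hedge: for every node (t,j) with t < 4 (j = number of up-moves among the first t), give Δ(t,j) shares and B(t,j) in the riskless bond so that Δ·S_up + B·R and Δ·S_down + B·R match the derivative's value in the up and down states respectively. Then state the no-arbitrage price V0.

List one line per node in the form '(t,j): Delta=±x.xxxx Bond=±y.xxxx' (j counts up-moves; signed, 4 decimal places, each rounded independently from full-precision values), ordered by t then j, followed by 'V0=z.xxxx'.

(0,0): Delta=-0.1424 Bond=17.4335
(1,0): Delta=-0.6289 Bond=69.3136
(1,1): Delta=-0.0959 Bond=16.4128
(2,0): Delta=-1.0000 Bond=124.1836
(2,1): Delta=-0.5934 Bond=89.4797
(2,2): Delta=-0.0484 Bond=11.5762
(3,0): Delta=-1.0000 Bond=168.8897
(3,1): Delta=-1.0000 Bond=168.8897
(3,2): Delta=-0.5546 Bond=114.1409
(3,3): Delta=0.0000 Bond=0.0000
V0=1.9119

Since d<R<u, set p* = (R−d)/(u−d) = 0.8621; price each node as the discounted p*-expectation of its children.
At expiry t=4: V(4,0)=170.0661, V(4,1)=129.8547, V(4,2)=62.5238, V(4,3)=0.0000, V(4,4)=0.0000
(3,0): S=69.3301. Δ = (V_up−V_dn)/(S_up−S_dn) = (129.8547−170.0661)/(99.8353−59.6239) = -1.0000. V = [p*·129.8547 + (1−p*)·170.0661]/1.36 = 99.5596. B = V − Δ·S = 168.8897.
(3,1): S=116.0876. Δ = (V_up−V_dn)/(S_up−S_dn) = (62.5238−129.8547)/(167.1662−99.8353) = -1.0000. V = [p*·62.5238 + (1−p*)·129.8547]/1.36 = 52.8021. B = V − Δ·S = 168.8897.
(3,2): S=194.3793. Δ = (V_up−V_dn)/(S_up−S_dn) = (0.0000−62.5238)/(279.9061−167.1662) = -0.5546. V = [p*·0.0000 + (1−p*)·62.5238]/1.36 = 6.3412. B = V − Δ·S = 114.1409.
(3,3): S=325.4723. Δ = (V_up−V_dn)/(S_up−S_dn) = (0.0000−0.0000)/(468.6800−279.9061) = 0.0000. V = [p*·0.0000 + (1−p*)·0.0000]/1.36 = 0.0000. B = V − Δ·S = 0.0000.
(2,0): S=80.6164. Δ = (V_up−V_dn)/(S_up−S_dn) = (52.8021−99.5596)/(116.0876−69.3301) = -1.0000. V = [p*·52.8021 + (1−p*)·99.5596]/1.36 = 43.5672. B = V − Δ·S = 124.1836.
(2,1): S=134.9856. Δ = (V_up−V_dn)/(S_up−S_dn) = (6.3412−52.8021)/(194.3793−116.0876) = -0.5934. V = [p*·6.3412 + (1−p*)·52.8021]/1.36 = 9.3747. B = V − Δ·S = 89.4797.
(2,2): S=226.0224. Δ = (V_up−V_dn)/(S_up−S_dn) = (0.0000−6.3412)/(325.4723−194.3793) = -0.0484. V = [p*·0.0000 + (1−p*)·6.3412]/1.36 = 0.6431. B = V − Δ·S = 11.5762.
(1,0): S=93.7400. Δ = (V_up−V_dn)/(S_up−S_dn) = (9.3747−43.5672)/(134.9856−80.6164) = -0.6289. V = [p*·9.3747 + (1−p*)·43.5672]/1.36 = 10.3609. B = V − Δ·S = 69.3136.
(1,1): S=156.9600. Δ = (V_up−V_dn)/(S_up−S_dn) = (0.6431−9.3747)/(226.0224−134.9856) = -0.0959. V = [p*·0.6431 + (1−p*)·9.3747]/1.36 = 1.3584. B = V − Δ·S = 16.4128.
(0,0): S=109.0000. Δ = (V_up−V_dn)/(S_up−S_dn) = (1.3584−10.3609)/(156.9600−93.7400) = -0.1424. V = [p*·1.3584 + (1−p*)·10.3609]/1.36 = 1.9119. B = V − Δ·S = 17.4335.
Root portfolio cost Δ·109+B reproduces V0=1.9119.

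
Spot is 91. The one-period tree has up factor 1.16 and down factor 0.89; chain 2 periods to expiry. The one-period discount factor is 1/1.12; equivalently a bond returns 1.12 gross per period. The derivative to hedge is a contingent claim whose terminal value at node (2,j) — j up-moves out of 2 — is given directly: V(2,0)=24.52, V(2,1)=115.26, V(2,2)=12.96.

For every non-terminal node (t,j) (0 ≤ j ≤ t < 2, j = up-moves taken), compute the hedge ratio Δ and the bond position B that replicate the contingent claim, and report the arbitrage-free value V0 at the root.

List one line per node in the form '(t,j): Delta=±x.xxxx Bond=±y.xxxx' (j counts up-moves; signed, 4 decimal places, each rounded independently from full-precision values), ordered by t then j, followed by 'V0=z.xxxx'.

(0,0): Delta=-2.6783 Bond=274.8397
(1,0): Delta=4.1496 Bond=-245.1660
(1,1): Delta=-3.5893 Bond=403.9921
V0=31.1179

Under the risk-neutral measure, an up-move has probability p* = (R−d)/(u−d) = 0.8519 and values discount at R = 1.12.
Terminal values V(2,·): V(2,0)=24.5200, V(2,1)=115.2600, V(2,2)=12.9600
Node (1,0) S=80.9900: V=(p*·115.2600+(1−p*)·24.5200)/1.12=90.9081; Δ=(115.2600−24.5200)/(93.9484−72.0811)=4.1496; B=V−Δ·S=-245.1660
Node (1,1) S=105.5600: V=(p*·12.9600+(1−p*)·115.2600)/1.12=25.1032; Δ=(12.9600−115.2600)/(122.4496−93.9484)=-3.5893; B=V−Δ·S=403.9921
Node (0,0) S=91.0000: V=(p*·25.1032+(1−p*)·90.9081)/1.12=31.1179; Δ=(25.1032−90.9081)/(105.5600−80.9900)=-2.6783; B=V−Δ·S=274.8397
Check: Δ(0,0)·S0 + B(0,0) = 31.1179 = V0.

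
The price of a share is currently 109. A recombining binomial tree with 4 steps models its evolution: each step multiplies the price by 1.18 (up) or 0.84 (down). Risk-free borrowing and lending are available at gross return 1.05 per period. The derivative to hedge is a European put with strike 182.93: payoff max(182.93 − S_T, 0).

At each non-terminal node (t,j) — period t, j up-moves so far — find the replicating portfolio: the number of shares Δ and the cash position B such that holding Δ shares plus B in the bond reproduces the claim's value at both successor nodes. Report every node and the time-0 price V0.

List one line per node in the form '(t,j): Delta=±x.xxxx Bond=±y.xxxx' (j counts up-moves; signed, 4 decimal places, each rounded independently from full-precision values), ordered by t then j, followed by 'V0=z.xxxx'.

(0,0): Delta=-0.8440 Bond=136.8971
(1,0): Delta=-1.0000 Bond=158.0218
(1,1): Delta=-0.7753 Bond=134.9021
(2,0): Delta=-1.0000 Bond=165.9229
(2,1): Delta=-1.0000 Bond=165.9229
(2,2): Delta=-0.6763 Bond=126.6194
(3,0): Delta=-1.0000 Bond=174.2190
(3,1): Delta=-1.0000 Bond=174.2190
(3,2): Delta=-1.0000 Bond=174.2190
(3,3): Delta=-0.5336 Bond=107.4031
V0=44.8969

Since d<R<u, set p* = (R−d)/(u−d) = 0.6176; price each node as the discounted p*-expectation of its children.
Payoff layer (t=4): V(4,0)=128.6620, V(4,1)=106.6964, V(4,2)=75.8400, V(4,3)=32.4940, V(4,4)=0.0000
(3,0): S=64.6047. Δ = (V_up−V_dn)/(S_up−S_dn) = (106.6964−128.6620)/(76.2336−54.2680) = -1.0000. V = [p*·106.6964 + (1−p*)·128.6620]/1.05 = 109.6143. B = V − Δ·S = 174.2190.
(3,1): S=90.7543. Δ = (V_up−V_dn)/(S_up−S_dn) = (75.8400−106.6964)/(107.0900−76.2336) = -1.0000. V = [p*·75.8400 + (1−p*)·106.6964]/1.05 = 83.4648. B = V − Δ·S = 174.2190.
(3,2): S=127.4881. Δ = (V_up−V_dn)/(S_up−S_dn) = (32.4940−75.8400)/(150.4360−107.0900) = -1.0000. V = [p*·32.4940 + (1−p*)·75.8400]/1.05 = 46.7309. B = V − Δ·S = 174.2190.
(3,3): S=179.0905. Δ = (V_up−V_dn)/(S_up−S_dn) = (0.0000−32.4940)/(211.3268−150.4360) = -0.5336. V = [p*·0.0000 + (1−p*)·32.4940]/1.05 = 11.8325. B = V − Δ·S = 107.4031.
(2,0): S=76.9104. Δ = (V_up−V_dn)/(S_up−S_dn) = (83.4648−109.6143)/(90.7543−64.6047) = -1.0000. V = [p*·83.4648 + (1−p*)·109.6143]/1.05 = 89.0125. B = V − Δ·S = 165.9229.
(2,1): S=108.0408. Δ = (V_up−V_dn)/(S_up−S_dn) = (46.7309−83.4648)/(127.4881−90.7543) = -1.0000. V = [p*·46.7309 + (1−p*)·83.4648]/1.05 = 57.8821. B = V − Δ·S = 165.9229.
(2,2): S=151.7716. Δ = (V_up−V_dn)/(S_up−S_dn) = (11.8325−46.7309)/(179.0905−127.4881) = -0.6763. V = [p*·11.8325 + (1−p*)·46.7309]/1.05 = 23.9772. B = V − Δ·S = 126.6194.
(1,0): S=91.5600. Δ = (V_up−V_dn)/(S_up−S_dn) = (57.8821−89.0125)/(108.0408−76.9104) = -1.0000. V = [p*·57.8821 + (1−p*)·89.0125]/1.05 = 66.4618. B = V − Δ·S = 158.0218.
(1,1): S=128.6200. Δ = (V_up−V_dn)/(S_up−S_dn) = (23.9772−57.8821)/(151.7716−108.0408) = -0.7753. V = [p*·23.9772 + (1−p*)·57.8821]/1.05 = 35.1817. B = V − Δ·S = 134.9021.
(0,0): S=109.0000. Δ = (V_up−V_dn)/(S_up−S_dn) = (35.1817−66.4618)/(128.6200−91.5600) = -0.8440. V = [p*·35.1817 + (1−p*)·66.4618]/1.05 = 44.8969. B = V − Δ·S = 136.8971.
The time-0 hedge costs 44.8969, which is the no-arbitrage price.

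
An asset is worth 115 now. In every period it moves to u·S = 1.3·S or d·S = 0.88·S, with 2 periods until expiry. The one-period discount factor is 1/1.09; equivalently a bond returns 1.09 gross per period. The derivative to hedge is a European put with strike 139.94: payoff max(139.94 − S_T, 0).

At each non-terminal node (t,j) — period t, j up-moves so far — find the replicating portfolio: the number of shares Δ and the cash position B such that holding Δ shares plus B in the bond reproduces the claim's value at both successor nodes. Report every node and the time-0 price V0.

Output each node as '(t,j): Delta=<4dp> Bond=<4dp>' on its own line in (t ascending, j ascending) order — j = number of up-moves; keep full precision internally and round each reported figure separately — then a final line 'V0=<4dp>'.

Risk-neutral probability p* = (R−d)/(u−d) = (1.09−0.88)/(1.3−0.88) = 0.5000.
Terminal payoffs: V(2,0)=50.8840, V(2,1)=8.3800, V(2,2)=0.0000
(1,0): S=101.2000. Δ = (V_up−V_dn)/(S_up−S_dn) = (8.3800−50.8840)/(131.5600−89.0560) = -1.0000. V = [p*·8.3800 + (1−p*)·50.8840]/1.09 = 27.1853. B = V − Δ·S = 128.3853.
(1,1): S=149.5000. Δ = (V_up−V_dn)/(S_up−S_dn) = (0.0000−8.3800)/(194.3500−131.5600) = -0.1335. V = [p*·0.0000 + (1−p*)·8.3800]/1.09 = 3.8440. B = V − Δ·S = 23.7964.
(0,0): S=115.0000. Δ = (V_up−V_dn)/(S_up−S_dn) = (3.8440−27.1853)/(149.5000−101.2000) = -0.4833. V = [p*·3.8440 + (1−p*)·27.1853]/1.09 = 14.2337. B = V − Δ·S = 69.8081.
Check: Δ(0,0)·S0 + B(0,0) = 14.2337 = V0.

(0,0): Delta=-0.4833 Bond=69.8081
(1,0): Delta=-1.0000 Bond=128.3853
(1,1): Delta=-0.1335 Bond=23.7964
V0=14.2337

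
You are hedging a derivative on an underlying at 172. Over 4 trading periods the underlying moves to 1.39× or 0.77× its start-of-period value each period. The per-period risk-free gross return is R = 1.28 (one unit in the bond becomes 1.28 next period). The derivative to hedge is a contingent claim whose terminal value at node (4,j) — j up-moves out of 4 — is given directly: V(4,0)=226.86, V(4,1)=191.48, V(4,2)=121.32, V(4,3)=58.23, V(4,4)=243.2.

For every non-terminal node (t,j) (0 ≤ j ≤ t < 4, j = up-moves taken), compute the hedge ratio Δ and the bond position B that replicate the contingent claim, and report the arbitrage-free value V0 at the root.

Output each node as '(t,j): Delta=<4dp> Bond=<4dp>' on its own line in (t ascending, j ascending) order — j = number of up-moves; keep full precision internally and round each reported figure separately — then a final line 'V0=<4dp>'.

(0,0): Delta=0.3335 Bond=-0.1429
(1,0): Delta=-0.4778 Bond=107.2664
(1,1): Delta=0.4304 Bond=-23.3582
(2,0): Delta=-0.7907 Bond=169.2064
(2,1): Delta=-0.4404 Bond=130.4195
(2,2): Delta=0.5345 Bond=-64.4770
(3,0): Delta=-0.7267 Bond=211.5622
(3,1): Delta=-0.7983 Bond=217.6673
(3,2): Delta=-0.3977 Bond=155.9951
(3,3): Delta=0.6459 Bond=-133.9772
V0=57.2185

Risk-neutral probability p* = (R−d)/(u−d) = (1.28−0.77)/(1.39−0.77) = 0.8226.
Terminal payoffs: V(4,0)=226.8600, V(4,1)=191.4800, V(4,2)=121.3200, V(4,3)=58.2300, V(4,4)=243.2000
Node (3,0) S=78.5237: V=(p*·191.4800+(1−p*)·226.8600)/1.28=154.4977; Δ=(191.4800−226.8600)/(109.1479−60.4632)=-0.7267; B=V−Δ·S=211.5622
Node (3,1) S=141.7505: V=(p*·121.3200+(1−p*)·191.4800)/1.28=104.5060; Δ=(121.3200−191.4800)/(197.0332−109.1479)=-0.7983; B=V−Δ·S=217.6673
Node (3,2) S=255.8873: V=(p*·58.2300+(1−p*)·121.3200)/1.28=54.2370; Δ=(58.2300−121.3200)/(355.6834−197.0332)=-0.3977; B=V−Δ·S=155.9951
Node (3,3) S=461.9265: V=(p*·243.2000+(1−p*)·58.2300)/1.28=164.3615; Δ=(243.2000−58.2300)/(642.0778−355.6834)=0.6459; B=V−Δ·S=-133.9772
Node (2,0) S=101.9788: V=(p*·104.5060+(1−p*)·154.4977)/1.28=88.5746; Δ=(104.5060−154.4977)/(141.7505−78.5237)=-0.7907; B=V−Δ·S=169.2064
Node (2,1) S=184.0916: V=(p*·54.2370+(1−p*)·104.5060)/1.28=49.3404; Δ=(54.2370−104.5060)/(255.8873−141.7505)=-0.4404; B=V−Δ·S=130.4195
Node (2,2) S=332.3212: V=(p*·164.3615+(1−p*)·54.2370)/1.28=113.1432; Δ=(164.3615−54.2370)/(461.9265−255.8873)=0.5345; B=V−Δ·S=-64.4770
Node (1,0) S=132.4400: V=(p*·49.3404+(1−p*)·88.5746)/1.28=43.9854; Δ=(49.3404−88.5746)/(184.0916−101.9788)=-0.4778; B=V−Δ·S=107.2664
Node (1,1) S=239.0800: V=(p*·113.1432+(1−p*)·49.3404)/1.28=79.5495; Δ=(113.1432−49.3404)/(332.3212−184.0916)=0.4304; B=V−Δ·S=-23.3582
Node (0,0) S=172.0000: V=(p*·79.5495+(1−p*)·43.9854)/1.28=57.2185; Δ=(79.5495−43.9854)/(239.0800−132.4400)=0.3335; B=V−Δ·S=-0.1429
Root portfolio cost Δ·172+B reproduces V0=57.2185.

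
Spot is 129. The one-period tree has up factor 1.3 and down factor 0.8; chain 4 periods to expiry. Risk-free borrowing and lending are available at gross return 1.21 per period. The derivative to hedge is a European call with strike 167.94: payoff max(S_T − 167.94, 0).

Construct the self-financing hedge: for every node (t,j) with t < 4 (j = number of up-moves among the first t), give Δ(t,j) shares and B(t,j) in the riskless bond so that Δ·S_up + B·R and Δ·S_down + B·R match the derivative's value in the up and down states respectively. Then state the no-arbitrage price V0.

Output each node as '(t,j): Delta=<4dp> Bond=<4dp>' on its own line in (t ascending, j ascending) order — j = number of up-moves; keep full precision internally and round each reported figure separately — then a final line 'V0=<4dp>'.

(0,0): Delta=0.8706 Bond=-59.1304
(1,0): Delta=0.5233 Bond=-35.7024
(1,1): Delta=0.9175 Bond=-79.4163
(2,0): Delta=0.0000 Bond=0.0000
(2,1): Delta=0.5939 Bond=-52.6829
(2,2): Delta=0.9612 Bond=-105.6229
(3,0): Delta=0.0000 Bond=0.0000
(3,1): Delta=0.0000 Bond=0.0000
(3,2): Delta=0.6742 Bond=-77.7394
(3,3): Delta=1.0000 Bond=-138.7934
V0=53.1762

Risk-neutral probability p* = (R−d)/(u−d) = (1.21−0.8)/(1.3−0.8) = 0.8200.
Terminal payoffs: V(4,0)=0.0000, V(4,1)=0.0000, V(4,2)=0.0000, V(4,3)=58.7904, V(4,4)=200.4969
  t=3,j=0: stock 66.0480 → up 85.8624 (V=0.0000), down 52.8384 (V=0.0000). Price 0.0000; hedge Δ=0.0000, bond B=0.0000.
  t=3,j=1: stock 107.3280 → up 139.5264 (V=0.0000), down 85.8624 (V=0.0000). Price 0.0000; hedge Δ=0.0000, bond B=0.0000.
  t=3,j=2: stock 174.4080 → up 226.7304 (V=58.7904), down 139.5264 (V=0.0000). Price 39.8414; hedge Δ=0.6742, bond B=-77.7394.
  t=3,j=3: stock 283.4130 → up 368.4369 (V=200.4969), down 226.7304 (V=58.7904). Price 144.6196; hedge Δ=1.0000, bond B=-138.7934.
  t=2,j=0: stock 82.5600 → up 107.3280 (V=0.0000), down 66.0480 (V=0.0000). Price 0.0000; hedge Δ=0.0000, bond B=0.0000.
  t=2,j=1: stock 134.1600 → up 174.4080 (V=39.8414), down 107.3280 (V=0.0000). Price 27.0000; hedge Δ=0.5939, bond B=-52.6829.
  t=2,j=2: stock 218.0100 → up 283.4130 (V=144.6196), down 174.4080 (V=39.8414). Price 103.9335; hedge Δ=0.9612, bond B=-105.6229.
  t=1,j=0: stock 103.2000 → up 134.1600 (V=27.0000), down 82.5600 (V=0.0000). Price 18.2975; hedge Δ=0.5233, bond B=-35.7024.
  t=1,j=1: stock 167.7000 → up 218.0100 (V=103.9335), down 134.1600 (V=27.0000). Price 74.4508; hedge Δ=0.9175, bond B=-79.4163.
  t=0,j=0: stock 129.0000 → up 167.7000 (V=74.4508), down 103.2000 (V=18.2975). Price 53.1762; hedge Δ=0.8706, bond B=-59.1304.
Self-financing check: at every node Δ·S+B equals the discounted successor values.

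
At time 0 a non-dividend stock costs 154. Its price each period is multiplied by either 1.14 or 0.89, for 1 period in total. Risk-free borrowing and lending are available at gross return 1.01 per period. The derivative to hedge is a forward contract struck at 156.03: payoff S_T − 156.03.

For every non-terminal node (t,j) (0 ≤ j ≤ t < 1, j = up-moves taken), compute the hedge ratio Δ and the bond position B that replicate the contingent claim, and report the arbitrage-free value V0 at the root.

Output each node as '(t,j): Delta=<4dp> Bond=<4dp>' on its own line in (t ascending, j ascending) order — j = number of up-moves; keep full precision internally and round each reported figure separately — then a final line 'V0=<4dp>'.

Under the risk-neutral measure, an up-move has probability p* = (R−d)/(u−d) = 0.4800 and values discount at R = 1.01.
Terminal payoffs: V(1,0)=-18.9700, V(1,1)=19.5300
Node (0,0) S=154.0000: V=(p*·19.5300+(1−p*)·-18.9700)/1.01=-0.4851; Δ=(19.5300−-18.9700)/(175.5600−137.0600)=1.0000; B=V−Δ·S=-154.4851
Each (Δ,B) replicates both successor values, so the strategy is self-financing and V0 is arbitrage-free.

(0,0): Delta=1.0000 Bond=-154.4851
V0=-0.4851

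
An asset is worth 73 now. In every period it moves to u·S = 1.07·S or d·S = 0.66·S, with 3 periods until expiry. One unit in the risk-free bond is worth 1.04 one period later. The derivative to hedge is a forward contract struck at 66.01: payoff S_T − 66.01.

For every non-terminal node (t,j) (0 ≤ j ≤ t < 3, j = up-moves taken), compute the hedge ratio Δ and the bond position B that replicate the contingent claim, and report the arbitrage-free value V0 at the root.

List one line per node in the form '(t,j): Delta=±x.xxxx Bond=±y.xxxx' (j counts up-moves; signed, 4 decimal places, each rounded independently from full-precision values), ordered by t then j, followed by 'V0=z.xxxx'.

Under the risk-neutral measure, an up-move has probability p* = (R−d)/(u−d) = 0.9268 and values discount at R = 1.04.
Terminal payoffs: V(3,0)=-45.0228, V(3,1)=-31.9853, V(3,2)=-10.8487, V(3,3)=23.4181
  t=2,j=0: stock 31.7988 → up 34.0247 (V=-31.9853), down 20.9872 (V=-45.0228). Price -31.6724; hedge Δ=1.0000, bond B=-63.4712.
  t=2,j=1: stock 51.5526 → up 55.1613 (V=-10.8487), down 34.0247 (V=-31.9853). Price -11.9186; hedge Δ=1.0000, bond B=-63.4712.
  t=2,j=2: stock 83.5777 → up 89.4281 (V=23.4181), down 55.1613 (V=-10.8487). Price 20.1065; hedge Δ=1.0000, bond B=-63.4712.
  t=1,j=0: stock 48.1800 → up 51.5526 (V=-11.9186), down 31.7988 (V=-31.6724). Price -12.8500; hedge Δ=1.0000, bond B=-61.0300.
  t=1,j=1: stock 78.1100 → up 83.5777 (V=20.1065), down 51.5526 (V=-11.9186). Price 17.0800; hedge Δ=1.0000, bond B=-61.0300.
  t=0,j=0: stock 73.0000 → up 78.1100 (V=17.0800), down 48.1800 (V=-12.8500). Price 14.3174; hedge Δ=1.0000, bond B=-58.6826.
Check: Δ(0,0)·S0 + B(0,0) = 14.3174 = V0.

(0,0): Delta=1.0000 Bond=-58.6826
(1,0): Delta=1.0000 Bond=-61.0300
(1,1): Delta=1.0000 Bond=-61.0300
(2,0): Delta=1.0000 Bond=-63.4712
(2,1): Delta=1.0000 Bond=-63.4712
(2,2): Delta=1.0000 Bond=-63.4712
V0=14.3174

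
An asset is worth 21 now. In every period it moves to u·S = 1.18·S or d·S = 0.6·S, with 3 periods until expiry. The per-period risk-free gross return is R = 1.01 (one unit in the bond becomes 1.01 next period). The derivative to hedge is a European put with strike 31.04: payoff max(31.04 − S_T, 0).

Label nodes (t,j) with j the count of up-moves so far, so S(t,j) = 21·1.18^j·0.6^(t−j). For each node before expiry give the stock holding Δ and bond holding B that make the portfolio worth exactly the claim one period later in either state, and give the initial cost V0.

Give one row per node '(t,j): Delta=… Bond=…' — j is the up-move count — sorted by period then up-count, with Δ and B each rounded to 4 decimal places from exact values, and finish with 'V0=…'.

(0,0): Delta=-0.8607 Bond=28.3893
(1,0): Delta=-1.0000 Bond=30.4284
(1,1): Delta=-0.8313 Bond=27.9454
(2,0): Delta=-1.0000 Bond=30.7327
(2,1): Delta=-1.0000 Bond=30.7327
(2,2): Delta=-0.7958 Bond=27.1850
V0=10.3146

The replicating-portfolio and risk-neutral prices coincide; use p* = (1.01−0.6)/(1.18−0.6) = 0.7069 for the latter.
Terminal payoffs: V(3,0)=26.5040, V(3,1)=22.1192, V(3,2)=13.4958, V(3,3)=0.0000
(2,0): S=7.5600. Δ = (V_up−V_dn)/(S_up−S_dn) = (22.1192−26.5040)/(8.9208−4.5360) = -1.0000. V = [p*·22.1192 + (1−p*)·26.5040]/1.01 = 23.1727. B = V − Δ·S = 30.7327.
(2,1): S=14.8680. Δ = (V_up−V_dn)/(S_up−S_dn) = (13.4958−22.1192)/(17.5442−8.9208) = -1.0000. V = [p*·13.4958 + (1−p*)·22.1192]/1.01 = 15.8647. B = V − Δ·S = 30.7327.
(2,2): S=29.2404. Δ = (V_up−V_dn)/(S_up−S_dn) = (0.0000−13.4958)/(34.5037−17.5442) = -0.7958. V = [p*·0.0000 + (1−p*)·13.4958]/1.01 = 3.9165. B = V − Δ·S = 27.1850.
(1,0): S=12.6000. Δ = (V_up−V_dn)/(S_up−S_dn) = (15.8647−23.1727)/(14.8680−7.5600) = -1.0000. V = [p*·15.8647 + (1−p*)·23.1727]/1.01 = 17.8284. B = V − Δ·S = 30.4284.
(1,1): S=24.7800. Δ = (V_up−V_dn)/(S_up−S_dn) = (3.9165−15.8647)/(29.2404−14.8680) = -0.8313. V = [p*·3.9165 + (1−p*)·15.8647]/1.01 = 7.3451. B = V − Δ·S = 27.9454.
(0,0): S=21.0000. Δ = (V_up−V_dn)/(S_up−S_dn) = (7.3451−17.8284)/(24.7800−12.6000) = -0.8607. V = [p*·7.3451 + (1−p*)·17.8284]/1.01 = 10.3146. B = V − Δ·S = 28.3893.
Self-financing check: at every node Δ·S+B equals the discounted successor values.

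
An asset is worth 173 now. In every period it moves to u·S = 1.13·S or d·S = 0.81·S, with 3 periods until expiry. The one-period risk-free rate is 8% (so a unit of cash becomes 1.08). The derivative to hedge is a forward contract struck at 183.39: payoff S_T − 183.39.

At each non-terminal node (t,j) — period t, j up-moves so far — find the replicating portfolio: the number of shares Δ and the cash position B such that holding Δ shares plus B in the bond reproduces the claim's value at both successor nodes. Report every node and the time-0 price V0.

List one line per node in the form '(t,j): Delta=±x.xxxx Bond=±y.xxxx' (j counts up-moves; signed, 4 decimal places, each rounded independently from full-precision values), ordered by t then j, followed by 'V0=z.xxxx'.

The replicating-portfolio and risk-neutral prices coincide; use p* = (1.08−0.81)/(1.13−0.81) = 0.8438 for the latter.
At expiry t=3: V(3,0)=-91.4507, V(3,1)=-55.1290, V(3,2)=-4.4580, V(3,3)=66.2312
Node (2,0) S=113.5053: V=(p*·-55.1290+(1−p*)·-91.4507)/1.08=-56.3003; Δ=(-55.1290−-91.4507)/(128.2610−91.9393)=1.0000; B=V−Δ·S=-169.8056
Node (2,1) S=158.3469: V=(p*·-4.4580+(1−p*)·-55.1290)/1.08=-11.4587; Δ=(-4.4580−-55.1290)/(178.9320−128.2610)=1.0000; B=V−Δ·S=-169.8056
Node (2,2) S=220.9037: V=(p*·66.2312+(1−p*)·-4.4580)/1.08=51.0981; Δ=(66.2312−-4.4580)/(249.6212−178.9320)=1.0000; B=V−Δ·S=-169.8056
Node (1,0) S=140.1300: V=(p*·-11.4587+(1−p*)·-56.3003)/1.08=-17.0974; Δ=(-11.4587−-56.3003)/(158.3469−113.5053)=1.0000; B=V−Δ·S=-157.2274
Node (1,1) S=195.4900: V=(p*·51.0981+(1−p*)·-11.4587)/1.08=38.2626; Δ=(51.0981−-11.4587)/(220.9037−158.3469)=1.0000; B=V−Δ·S=-157.2274
Node (0,0) S=173.0000: V=(p*·38.2626+(1−p*)·-17.0974)/1.08=27.4191; Δ=(38.2626−-17.0974)/(195.4900−140.1300)=1.0000; B=V−Δ·S=-145.5809
Check: Δ(0,0)·S0 + B(0,0) = 27.4191 = V0.

(0,0): Delta=1.0000 Bond=-145.5809
(1,0): Delta=1.0000 Bond=-157.2274
(1,1): Delta=1.0000 Bond=-157.2274
(2,0): Delta=1.0000 Bond=-169.8056
(2,1): Delta=1.0000 Bond=-169.8056
(2,2): Delta=1.0000 Bond=-169.8056
V0=27.4191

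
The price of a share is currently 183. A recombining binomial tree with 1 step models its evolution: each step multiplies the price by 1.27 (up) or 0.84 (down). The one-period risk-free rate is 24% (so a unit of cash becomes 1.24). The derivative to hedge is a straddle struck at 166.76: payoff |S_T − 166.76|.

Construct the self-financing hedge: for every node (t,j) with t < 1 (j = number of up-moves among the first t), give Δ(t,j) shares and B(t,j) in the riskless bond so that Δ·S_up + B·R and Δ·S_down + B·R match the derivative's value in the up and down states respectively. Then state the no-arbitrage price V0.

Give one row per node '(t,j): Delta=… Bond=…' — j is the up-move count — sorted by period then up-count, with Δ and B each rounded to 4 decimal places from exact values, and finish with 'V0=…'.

(0,0): Delta=0.6686 Bond=-72.3653
V0=49.9835

Risk-neutral probability p* = (R−d)/(u−d) = (1.24−0.84)/(1.27−0.84) = 0.9302.
Terminal payoffs: V(1,0)=13.0400, V(1,1)=65.6500
Node (0,0) S=183.0000: V=(p*·65.6500+(1−p*)·13.0400)/1.24=49.9835; Δ=(65.6500−13.0400)/(232.4100−153.7200)=0.6686; B=V−Δ·S=-72.3653
Each (Δ,B) replicates both successor values, so the strategy is self-financing and V0 is arbitrage-free.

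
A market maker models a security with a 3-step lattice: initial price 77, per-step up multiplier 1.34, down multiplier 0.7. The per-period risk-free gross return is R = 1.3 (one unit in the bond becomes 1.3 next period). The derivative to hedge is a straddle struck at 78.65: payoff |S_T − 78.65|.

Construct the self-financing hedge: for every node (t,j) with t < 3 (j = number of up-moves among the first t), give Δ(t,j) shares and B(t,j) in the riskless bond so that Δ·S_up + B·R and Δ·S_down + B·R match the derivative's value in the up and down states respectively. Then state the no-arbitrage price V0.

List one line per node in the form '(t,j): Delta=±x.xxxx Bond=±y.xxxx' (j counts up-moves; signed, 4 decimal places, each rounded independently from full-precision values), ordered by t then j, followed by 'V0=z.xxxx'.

(0,0): Delta=0.9187 Bond=-29.2445
(1,0): Delta=-0.2419 Bond=24.5346
(1,1): Delta=0.9591 Bond=-42.1881
(2,0): Delta=-1.0000 Bond=60.5000
(2,1): Delta=-0.2154 Bond=29.9880
(2,2): Delta=1.0000 Bond=-60.5000
V0=41.4937

Risk-neutral probability p* = (R−d)/(u−d) = (1.3−0.7)/(1.34−0.7) = 0.9375.
Terminal payoffs: V(3,0)=52.2390, V(3,1)=28.0918, V(3,2)=18.1328, V(3,3)=106.6200
Node (2,0) S=37.7300: V=(p*·28.0918+(1−p*)·52.2390)/1.3=22.7700; Δ=(28.0918−52.2390)/(50.5582−26.4110)=-1.0000; B=V−Δ·S=60.5000
Node (2,1) S=72.2260: V=(p*·18.1328+(1−p*)·28.0918)/1.3=14.4271; Δ=(18.1328−28.0918)/(96.7828−50.5582)=-0.2154; B=V−Δ·S=29.9880
Node (2,2) S=138.2612: V=(p*·106.6200+(1−p*)·18.1328)/1.3=77.7612; Δ=(106.6200−18.1328)/(185.2700−96.7828)=1.0000; B=V−Δ·S=-60.5000
Node (1,0) S=53.9000: V=(p*·14.4271+(1−p*)·22.7700)/1.3=11.4989; Δ=(14.4271−22.7700)/(72.2260−37.7300)=-0.2419; B=V−Δ·S=24.5346
Node (1,1) S=103.1800: V=(p*·77.7612+(1−p*)·14.4271)/1.3=56.7714; Δ=(77.7612−14.4271)/(138.2612−72.2260)=0.9591; B=V−Δ·S=-42.1881
Node (0,0) S=77.0000: V=(p*·56.7714+(1−p*)·11.4989)/1.3=41.4937; Δ=(56.7714−11.4989)/(103.1800−53.9000)=0.9187; B=V−Δ·S=-29.2445
Self-financing check: at every node Δ·S+B equals the discounted successor values.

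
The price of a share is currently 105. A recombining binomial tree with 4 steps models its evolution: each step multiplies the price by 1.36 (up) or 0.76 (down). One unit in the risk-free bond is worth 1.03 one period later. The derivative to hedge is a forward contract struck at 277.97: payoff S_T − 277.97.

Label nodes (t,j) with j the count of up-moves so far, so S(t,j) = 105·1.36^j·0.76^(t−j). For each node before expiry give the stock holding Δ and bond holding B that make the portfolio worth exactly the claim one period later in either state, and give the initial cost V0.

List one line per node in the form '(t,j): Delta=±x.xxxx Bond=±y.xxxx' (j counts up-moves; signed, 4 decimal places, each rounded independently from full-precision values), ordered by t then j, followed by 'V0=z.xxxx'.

(0,0): Delta=1.0000 Bond=-246.9727
(1,0): Delta=1.0000 Bond=-254.3819
(1,1): Delta=1.0000 Bond=-254.3819
(2,0): Delta=1.0000 Bond=-262.0134
(2,1): Delta=1.0000 Bond=-262.0134
(2,2): Delta=1.0000 Bond=-262.0134
(3,0): Delta=1.0000 Bond=-269.8738
(3,1): Delta=1.0000 Bond=-269.8738
(3,2): Delta=1.0000 Bond=-269.8738
(3,3): Delta=1.0000 Bond=-269.8738
V0=-141.9727

Under the risk-neutral measure, an up-move has probability p* = (R−d)/(u−d) = 0.4500 and values discount at R = 1.03.
Payoff layer (t=4): V(4,0)=-242.9397, V(4,1)=-215.2842, V(4,2)=-165.7955, V(4,3)=-77.2366, V(4,4)=81.2371
  t=3,j=0: stock 46.0925 → up 62.6858 (V=-215.2842), down 35.0303 (V=-242.9397). Price -223.7813; hedge Δ=1.0000, bond B=-269.8738.
  t=3,j=1: stock 82.4813 → up 112.1745 (V=-165.7955), down 62.6858 (V=-215.2842). Price -187.3925; hedge Δ=1.0000, bond B=-269.8738.
  t=3,j=2: stock 147.5981 → up 200.7334 (V=-77.2366), down 112.1745 (V=-165.7955). Price -122.2757; hedge Δ=1.0000, bond B=-269.8738.
  t=3,j=3: stock 264.1229 → up 359.2071 (V=81.2371), down 200.7334 (V=-77.2366). Price -5.7509; hedge Δ=1.0000, bond B=-269.8738.
  t=2,j=0: stock 60.6480 → up 82.4813 (V=-187.3925), down 46.0925 (V=-223.7813). Price -201.3654; hedge Δ=1.0000, bond B=-262.0134.
  t=2,j=1: stock 108.5280 → up 147.5981 (V=-122.2757), down 82.4813 (V=-187.3925). Price -153.4854; hedge Δ=1.0000, bond B=-262.0134.
  t=2,j=2: stock 194.2080 → up 264.1229 (V=-5.7509), down 147.5981 (V=-122.2757). Price -67.8054; hedge Δ=1.0000, bond B=-262.0134.
  t=1,j=0: stock 79.8000 → up 108.5280 (V=-153.4854), down 60.6480 (V=-201.3654). Price -174.5819; hedge Δ=1.0000, bond B=-254.3819.
  t=1,j=1: stock 142.8000 → up 194.2080 (V=-67.8054), down 108.5280 (V=-153.4854). Price -111.5819; hedge Δ=1.0000, bond B=-254.3819.
  t=0,j=0: stock 105.0000 → up 142.8000 (V=-111.5819), down 79.8000 (V=-174.5819). Price -141.9727; hedge Δ=1.0000, bond B=-246.9727.
Root portfolio cost Δ·105+B reproduces V0=-141.9727.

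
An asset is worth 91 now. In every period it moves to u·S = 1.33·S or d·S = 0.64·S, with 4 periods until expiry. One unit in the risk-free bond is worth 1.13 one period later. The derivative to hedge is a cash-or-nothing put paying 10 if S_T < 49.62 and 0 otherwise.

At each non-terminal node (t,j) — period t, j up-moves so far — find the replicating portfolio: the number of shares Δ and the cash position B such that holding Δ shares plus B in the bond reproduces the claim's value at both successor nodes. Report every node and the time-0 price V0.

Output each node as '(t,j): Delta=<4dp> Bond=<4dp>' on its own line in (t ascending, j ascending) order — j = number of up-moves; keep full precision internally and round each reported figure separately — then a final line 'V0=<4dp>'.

(0,0): Delta=-0.0198 Bond=2.2654
(1,0): Delta=-0.0802 Bond=6.0818
(1,1): Delta=-0.0079 Bond=1.1224
(2,0): Delta=-0.2444 Bond=12.9899
(2,1): Delta=-0.0480 Bond=4.3755
(2,2): Delta=0.0000 Bond=0.0000
(3,0): Delta=0.0000 Bond=8.8496
(3,1): Delta=-0.2923 Bond=17.0578
(3,2): Delta=0.0000 Bond=0.0000
(3,3): Delta=0.0000 Bond=0.0000
V0=0.4676

The replicating-portfolio and risk-neutral prices coincide; use p* = (1.13−0.64)/(1.33−0.64) = 0.7101 for the latter.
At expiry t=4: V(4,0)=10.0000, V(4,1)=10.0000, V(4,2)=0.0000, V(4,3)=0.0000, V(4,4)=0.0000
Node (3,0) S=23.8551: V=(p*·10.0000+(1−p*)·10.0000)/1.13=8.8496; Δ=(10.0000−10.0000)/(31.7273−15.2673)=0.0000; B=V−Δ·S=8.8496
Node (3,1) S=49.5739: V=(p*·0.0000+(1−p*)·10.0000)/1.13=2.5651; Δ=(0.0000−10.0000)/(65.9333−31.7273)=-0.2923; B=V−Δ·S=17.0578
Node (3,2) S=103.0207: V=(p*·0.0000+(1−p*)·0.0000)/1.13=0.0000; Δ=(0.0000−0.0000)/(137.0176−65.9333)=0.0000; B=V−Δ·S=0.0000
Node (3,3) S=214.0900: V=(p*·0.0000+(1−p*)·0.0000)/1.13=0.0000; Δ=(0.0000−0.0000)/(284.7397−137.0176)=0.0000; B=V−Δ·S=0.0000
Node (2,0) S=37.2736: V=(p*·2.5651+(1−p*)·8.8496)/1.13=3.8820; Δ=(2.5651−8.8496)/(49.5739−23.8551)=-0.2444; B=V−Δ·S=12.9899
Node (2,1) S=77.4592: V=(p*·0.0000+(1−p*)·2.5651)/1.13=0.6580; Δ=(0.0000−2.5651)/(103.0207−49.5739)=-0.0480; B=V−Δ·S=4.3755
Node (2,2) S=160.9699: V=(p*·0.0000+(1−p*)·0.0000)/1.13=0.0000; Δ=(0.0000−0.0000)/(214.0900−103.0207)=0.0000; B=V−Δ·S=0.0000
Node (1,0) S=58.2400: V=(p*·0.6580+(1−p*)·3.8820)/1.13=1.4093; Δ=(0.6580−3.8820)/(77.4592−37.2736)=-0.0802; B=V−Δ·S=6.0818
Node (1,1) S=121.0300: V=(p*·0.0000+(1−p*)·0.6580)/1.13=0.1688; Δ=(0.0000−0.6580)/(160.9699−77.4592)=-0.0079; B=V−Δ·S=1.1224
Node (0,0) S=91.0000: V=(p*·0.1688+(1−p*)·1.4093)/1.13=0.4676; Δ=(0.1688−1.4093)/(121.0300−58.2400)=-0.0198; B=V−Δ·S=2.2654
Each (Δ,B) replicates both successor values, so the strategy is self-financing and V0 is arbitrage-free.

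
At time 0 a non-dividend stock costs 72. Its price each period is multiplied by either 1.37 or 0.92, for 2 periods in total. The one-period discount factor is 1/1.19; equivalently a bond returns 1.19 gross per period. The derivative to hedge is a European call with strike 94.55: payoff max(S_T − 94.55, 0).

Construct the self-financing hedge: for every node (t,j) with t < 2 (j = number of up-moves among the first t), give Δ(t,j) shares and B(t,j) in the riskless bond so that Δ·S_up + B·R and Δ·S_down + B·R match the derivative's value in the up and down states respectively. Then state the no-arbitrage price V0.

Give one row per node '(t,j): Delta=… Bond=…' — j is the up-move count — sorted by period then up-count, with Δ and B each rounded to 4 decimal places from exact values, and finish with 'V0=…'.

(0,0): Delta=0.6316 Bond=-35.1575
(1,0): Delta=0.0000 Bond=0.0000
(1,1): Delta=0.9144 Bond=-69.7290
V0=10.3179

Since d<R<u, set p* = (R−d)/(u−d) = 0.6000; price each node as the discounted p*-expectation of its children.
Terminal values V(2,·): V(2,0)=0.0000, V(2,1)=0.0000, V(2,2)=40.5868
(1,0): S=66.2400. Δ = (V_up−V_dn)/(S_up−S_dn) = (0.0000−0.0000)/(90.7488−60.9408) = 0.0000. V = [p*·0.0000 + (1−p*)·0.0000]/1.19 = 0.0000. B = V − Δ·S = 0.0000.
(1,1): S=98.6400. Δ = (V_up−V_dn)/(S_up−S_dn) = (40.5868−0.0000)/(135.1368−90.7488) = 0.9144. V = [p*·40.5868 + (1−p*)·0.0000]/1.19 = 20.4639. B = V − Δ·S = -69.7290.
(0,0): S=72.0000. Δ = (V_up−V_dn)/(S_up−S_dn) = (20.4639−0.0000)/(98.6400−66.2400) = 0.6316. V = [p*·20.4639 + (1−p*)·0.0000]/1.19 = 10.3179. B = V − Δ·S = -35.1575.
The time-0 hedge costs 10.3179, which is the no-arbitrage price.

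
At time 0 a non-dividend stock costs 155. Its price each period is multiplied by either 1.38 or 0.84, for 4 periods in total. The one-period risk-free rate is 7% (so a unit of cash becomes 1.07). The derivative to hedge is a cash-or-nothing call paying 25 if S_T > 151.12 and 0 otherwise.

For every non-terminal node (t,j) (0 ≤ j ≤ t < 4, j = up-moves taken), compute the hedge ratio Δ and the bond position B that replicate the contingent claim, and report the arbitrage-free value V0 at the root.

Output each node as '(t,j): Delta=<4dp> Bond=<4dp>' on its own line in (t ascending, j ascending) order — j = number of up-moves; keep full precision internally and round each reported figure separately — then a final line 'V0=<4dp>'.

Since d<R<u, set p* = (R−d)/(u−d) = 0.4259; price each node as the discounted p*-expectation of its children.
Payoff layer (t=4): V(4,0)=0.0000, V(4,1)=0.0000, V(4,2)=25.0000, V(4,3)=25.0000, V(4,4)=25.0000
  t=3,j=0: stock 91.8691 → up 126.7794 (V=0.0000), down 77.1701 (V=0.0000). Price 0.0000; hedge Δ=0.0000, bond B=0.0000.
  t=3,j=1: stock 150.9278 → up 208.2804 (V=25.0000), down 126.7794 (V=0.0000). Price 9.9515; hedge Δ=0.3067, bond B=-36.3448.
  t=3,j=2: stock 247.9529 → up 342.1750 (V=25.0000), down 208.2804 (V=25.0000). Price 23.3645; hedge Δ=0.0000, bond B=23.3645.
  t=3,j=3: stock 407.3512 → up 562.1446 (V=25.0000), down 342.1750 (V=25.0000). Price 23.3645; hedge Δ=0.0000, bond B=23.3645.
  t=2,j=0: stock 109.3680 → up 150.9278 (V=9.9515), down 91.8691 (V=0.0000). Price 3.9613; hedge Δ=0.1685, bond B=-14.4675.
  t=2,j=1: stock 179.6760 → up 247.9529 (V=23.3645), down 150.9278 (V=9.9515). Price 14.6397; hedge Δ=0.1382, bond B=-10.1991.
  t=2,j=2: stock 295.1820 → up 407.3512 (V=23.3645), down 247.9529 (V=23.3645). Price 21.8360; hedge Δ=0.0000, bond B=21.8360.
  t=1,j=0: stock 130.2000 → up 179.6760 (V=14.6397), down 109.3680 (V=3.9613). Price 7.9528; hedge Δ=0.1519, bond B=-11.8219.
  t=1,j=1: stock 213.9000 → up 295.1820 (V=21.8360), down 179.6760 (V=14.6397). Price 16.5465; hedge Δ=0.0623, bond B=3.2201.
  t=0,j=0: stock 155.0000 → up 213.9000 (V=16.5465), down 130.2000 (V=7.9528). Price 10.8534; hedge Δ=0.1027, bond B=-5.0609.
The time-0 hedge costs 10.8534, which is the no-arbitrage price.

(0,0): Delta=0.1027 Bond=-5.0609
(1,0): Delta=0.1519 Bond=-11.8219
(1,1): Delta=0.0623 Bond=3.2201
(2,0): Delta=0.1685 Bond=-14.4675
(2,1): Delta=0.1382 Bond=-10.1991
(2,2): Delta=0.0000 Bond=21.8360
(3,0): Delta=0.0000 Bond=0.0000
(3,1): Delta=0.3067 Bond=-36.3448
(3,2): Delta=0.0000 Bond=23.3645
(3,3): Delta=0.0000 Bond=23.3645
V0=10.8534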